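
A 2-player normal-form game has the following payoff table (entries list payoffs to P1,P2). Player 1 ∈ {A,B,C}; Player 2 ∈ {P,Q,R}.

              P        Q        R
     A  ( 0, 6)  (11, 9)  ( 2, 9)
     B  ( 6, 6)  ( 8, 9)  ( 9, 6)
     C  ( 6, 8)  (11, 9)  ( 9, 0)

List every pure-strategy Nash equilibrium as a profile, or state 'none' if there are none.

(A,P): not NE [P1→C gives 6>0; P2→R gives 9>6]
(A,Q): NE
(A,R): not NE [P1→C gives 9>2]
(B,P): not NE [P2→Q gives 9>6]
(B,Q): not NE [P1→C gives 11>8]
(B,R): not NE [P2→Q gives 9>6]
(C,P): not NE [P2→Q gives 9>8]
(C,Q): NE
(C,R): not NE [P2→Q gives 9>0]

PSNE = {(A,Q), (C,Q)}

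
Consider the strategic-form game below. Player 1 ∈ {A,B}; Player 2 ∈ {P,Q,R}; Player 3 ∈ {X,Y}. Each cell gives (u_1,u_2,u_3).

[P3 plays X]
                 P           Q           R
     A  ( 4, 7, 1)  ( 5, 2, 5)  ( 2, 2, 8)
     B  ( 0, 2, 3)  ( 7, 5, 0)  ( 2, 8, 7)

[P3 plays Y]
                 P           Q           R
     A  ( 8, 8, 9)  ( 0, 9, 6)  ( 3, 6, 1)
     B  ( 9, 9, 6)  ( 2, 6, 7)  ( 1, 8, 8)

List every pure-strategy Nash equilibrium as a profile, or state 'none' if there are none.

PSNE = {(B,P,Y)}

(A,P,X): not NE [P3→Y gives 9>1]
(A,P,Y): not NE [P1→B gives 9>8; P2→Q gives 9>8]
(A,Q,X): not NE [P1→B gives 7>5; P2→P gives 7>2; P3→Y gives 6>5]
(A,Q,Y): not NE [P1→B gives 2>0]
(A,R,X): not NE [P2→P gives 7>2]
(A,R,Y): not NE [P2→Q gives 9>6; P3→X gives 8>1]
(B,P,X): not NE [P1→A gives 4>0; P2→R gives 8>2; P3→Y gives 6>3]
(B,P,Y): NE
(B,Q,X): not NE [P2→R gives 8>5; P3→Y gives 7>0]
(B,Q,Y): not NE [P2→P gives 9>6]
(B,R,X): not NE [P3→Y gives 8>7]
(B,R,Y): not NE [P1→A gives 3>1; P2→P gives 9>8]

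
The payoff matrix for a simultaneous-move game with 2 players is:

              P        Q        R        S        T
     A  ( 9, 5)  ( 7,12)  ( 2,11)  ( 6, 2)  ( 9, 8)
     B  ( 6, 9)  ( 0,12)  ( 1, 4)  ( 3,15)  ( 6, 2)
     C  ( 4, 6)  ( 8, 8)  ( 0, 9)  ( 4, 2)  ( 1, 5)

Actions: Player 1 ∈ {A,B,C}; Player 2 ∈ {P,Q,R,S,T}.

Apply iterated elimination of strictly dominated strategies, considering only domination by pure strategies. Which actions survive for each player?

Remaining: P1:{A,C} P2:{Q,R}

P1 drop B (A beats it: P:9>6 Q:7>0 R:2>1 S:6>3 T:9>6)
P2 drop P (Q beats it: A:12>5 C:8>6)
P2 drop S (Q beats it: A:12>2 C:8>2)
P2 drop T (Q beats it: A:12>8 C:8>5)
P1→{A,C} P2→{Q,R}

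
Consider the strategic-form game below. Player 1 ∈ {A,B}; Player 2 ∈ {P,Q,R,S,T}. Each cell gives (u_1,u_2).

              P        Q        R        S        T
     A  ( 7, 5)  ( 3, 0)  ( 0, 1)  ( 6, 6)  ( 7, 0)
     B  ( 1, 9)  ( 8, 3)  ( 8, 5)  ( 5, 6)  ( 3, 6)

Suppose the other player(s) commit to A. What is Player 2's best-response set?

u_2(P vs A) = 5
u_2(Q vs A) = 0
u_2(R vs A) = 1
u_2(S vs A) = 6
u_2(T vs A) = 0
max payoff 6 at {S}

argmax u_2 = {S}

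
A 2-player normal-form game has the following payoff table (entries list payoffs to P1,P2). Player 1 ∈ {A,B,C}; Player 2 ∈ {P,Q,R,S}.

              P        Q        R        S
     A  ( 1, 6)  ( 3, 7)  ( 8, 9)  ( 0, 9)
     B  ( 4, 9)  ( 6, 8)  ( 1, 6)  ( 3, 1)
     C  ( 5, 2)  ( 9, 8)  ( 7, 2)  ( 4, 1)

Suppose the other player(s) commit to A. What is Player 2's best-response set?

u_2(P vs A) = 6
u_2(Q vs A) = 7
u_2(R vs A) = 9
u_2(S vs A) = 9
max payoff 9 at {R,S}

BR_2 = {R,S}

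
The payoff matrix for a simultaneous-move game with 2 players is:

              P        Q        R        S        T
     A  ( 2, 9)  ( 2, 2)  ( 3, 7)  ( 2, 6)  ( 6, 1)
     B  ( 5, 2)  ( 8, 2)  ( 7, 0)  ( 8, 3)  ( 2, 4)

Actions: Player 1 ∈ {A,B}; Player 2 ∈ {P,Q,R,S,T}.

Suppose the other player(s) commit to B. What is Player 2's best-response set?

BR_2 = {T}

u_2(P vs B) = 2
u_2(Q vs B) = 2
u_2(R vs B) = 0
u_2(S vs B) = 3
u_2(T vs B) = 4
max payoff 4 at {T}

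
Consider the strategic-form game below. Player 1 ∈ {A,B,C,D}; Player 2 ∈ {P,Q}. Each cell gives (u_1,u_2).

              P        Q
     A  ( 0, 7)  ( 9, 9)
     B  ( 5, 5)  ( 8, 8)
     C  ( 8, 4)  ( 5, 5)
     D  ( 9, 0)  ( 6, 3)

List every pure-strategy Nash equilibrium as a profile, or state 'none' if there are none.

NE set: (A,Q)

(A,P): not NE [P1→D gives 9>0; P2→Q gives 9>7]
(A,Q): NE
(B,P): not NE [P1→D gives 9>5; P2→Q gives 8>5]
(B,Q): not NE [P1→A gives 9>8]
(C,P): not NE [P1→D gives 9>8; P2→Q gives 5>4]
(C,Q): not NE [P1→A gives 9>5]
(D,P): not NE [P2→Q gives 3>0]
(D,Q): not NE [P1→A gives 9>6]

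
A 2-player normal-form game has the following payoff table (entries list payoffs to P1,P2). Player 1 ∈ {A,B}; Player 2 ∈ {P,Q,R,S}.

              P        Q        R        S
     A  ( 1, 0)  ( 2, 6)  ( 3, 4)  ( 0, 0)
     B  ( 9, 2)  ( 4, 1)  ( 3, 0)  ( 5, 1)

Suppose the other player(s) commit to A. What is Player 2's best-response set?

u_2(P vs A) = 0
u_2(Q vs A) = 6
u_2(R vs A) = 4
u_2(S vs A) = 0
max payoff 6 at {Q}

P2 best: {Q}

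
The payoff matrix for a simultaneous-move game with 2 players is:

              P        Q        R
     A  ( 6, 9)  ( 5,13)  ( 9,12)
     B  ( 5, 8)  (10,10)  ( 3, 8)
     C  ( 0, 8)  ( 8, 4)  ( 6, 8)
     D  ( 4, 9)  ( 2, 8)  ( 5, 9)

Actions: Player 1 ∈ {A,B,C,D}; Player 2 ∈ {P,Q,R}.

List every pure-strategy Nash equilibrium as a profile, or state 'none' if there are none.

PSNE = {(B,Q)}

(A,P): not NE [P2→Q gives 13>9]
(A,Q): not NE [P1→B gives 10>5]
(A,R): not NE [P2→Q gives 13>12]
(B,P): not NE [P1→A gives 6>5; P2→Q gives 10>8]
(B,Q): NE
(B,R): not NE [P1→A gives 9>3; P2→Q gives 10>8]
(C,P): not NE [P1→A gives 6>0]
(C,Q): not NE [P1→B gives 10>8; P2→R gives 8>4]
(C,R): not NE [P1→A gives 9>6]
(D,P): not NE [P1→A gives 6>4]
(D,Q): not NE [P1→B gives 10>2; P2→R gives 9>8]
(D,R): not NE [P1→A gives 9>5]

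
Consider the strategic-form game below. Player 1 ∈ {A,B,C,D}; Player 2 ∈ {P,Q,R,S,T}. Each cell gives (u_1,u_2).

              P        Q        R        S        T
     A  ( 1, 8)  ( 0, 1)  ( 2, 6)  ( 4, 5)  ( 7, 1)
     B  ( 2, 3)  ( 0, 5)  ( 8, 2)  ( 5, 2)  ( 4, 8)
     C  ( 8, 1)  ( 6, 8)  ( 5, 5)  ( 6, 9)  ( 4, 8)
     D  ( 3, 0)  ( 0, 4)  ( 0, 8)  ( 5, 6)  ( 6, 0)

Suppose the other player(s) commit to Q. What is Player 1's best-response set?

u_1(A vs Q) = 0
u_1(B vs Q) = 0
u_1(C vs Q) = 6
u_1(D vs Q) = 0
max payoff 6 at {C}

P1 best: {C}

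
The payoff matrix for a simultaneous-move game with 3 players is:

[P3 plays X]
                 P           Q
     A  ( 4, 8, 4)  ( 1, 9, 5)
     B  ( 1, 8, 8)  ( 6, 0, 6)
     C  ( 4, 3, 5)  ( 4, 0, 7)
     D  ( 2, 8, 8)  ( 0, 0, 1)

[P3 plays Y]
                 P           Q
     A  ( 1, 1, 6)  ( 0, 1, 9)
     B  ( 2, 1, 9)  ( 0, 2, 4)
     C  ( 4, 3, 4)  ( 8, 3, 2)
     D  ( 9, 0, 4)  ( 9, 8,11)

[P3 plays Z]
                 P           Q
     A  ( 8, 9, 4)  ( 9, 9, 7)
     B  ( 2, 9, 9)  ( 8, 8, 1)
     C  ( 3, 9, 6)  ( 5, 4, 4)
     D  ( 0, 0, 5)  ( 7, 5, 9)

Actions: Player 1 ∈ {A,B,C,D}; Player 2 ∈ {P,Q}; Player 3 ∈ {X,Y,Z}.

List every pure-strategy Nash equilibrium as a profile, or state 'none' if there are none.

(A,P,X): not NE [P2→Q gives 9>8; P3→Y gives 6>4]
(A,P,Y): not NE [P1→D gives 9>1]
(A,P,Z): not NE [P3→Y gives 6>4]
(A,Q,X): not NE [P1→B gives 6>1; P3→Y gives 9>5]
(A,Q,Y): not NE [P1→D gives 9>0]
(A,Q,Z): not NE [P3→Y gives 9>7]
(B,P,X): not NE [P1→C gives 4>1; P3→Z gives 9>8]
(B,P,Y): not NE [P1→D gives 9>2; P2→Q gives 2>1]
(B,P,Z): not NE [P1→A gives 8>2]
(B,Q,X): not NE [P2→P gives 8>0]
(B,Q,Y): not NE [P1→D gives 9>0; P3→X gives 6>4]
(B,Q,Z): not NE [P1→A gives 9>8; P2→P gives 9>8; P3→X gives 6>1]
(C,P,X): not NE [P3→Z gives 6>5]
(C,P,Y): not NE [P1→D gives 9>4; P3→Z gives 6>4]
(C,P,Z): not NE [P1→A gives 8>3]
(C,Q,X): not NE [P1→B gives 6>4; P2→P gives 3>0]
(C,Q,Y): not NE [P1→D gives 9>8; P3→X gives 7>2]
(C,Q,Z): not NE [P1→A gives 9>5; P2→P gives 9>4; P3→X gives 7>4]
(D,P,X): not NE [P1→C gives 4>2]
(D,P,Y): not NE [P2→Q gives 8>0; P3→X gives 8>4]
(D,P,Z): not NE [P1→A gives 8>0; P2→Q gives 5>0; P3→X gives 8>5]
(D,Q,X): not NE [P1→B gives 6>0; P2→P gives 8>0; P3→Y gives 11>1]
(D,Q,Y): NE
(D,Q,Z): not NE [P1→A gives 9>7; P3→Y gives 11>9]

PSNE = {(D,Q,Y)}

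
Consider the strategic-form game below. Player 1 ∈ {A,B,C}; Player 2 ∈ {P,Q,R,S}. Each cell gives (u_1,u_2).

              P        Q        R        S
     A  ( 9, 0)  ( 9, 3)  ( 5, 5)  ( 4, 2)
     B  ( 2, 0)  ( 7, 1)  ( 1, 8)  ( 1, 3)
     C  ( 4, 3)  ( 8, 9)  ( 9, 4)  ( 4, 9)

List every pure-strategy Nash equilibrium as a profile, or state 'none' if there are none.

(A,P): not NE [P2→R gives 5>0]
(A,Q): not NE [P2→R gives 5>3]
(A,R): not NE [P1→C gives 9>5]
(A,S): not NE [P2→R gives 5>2]
(B,P): not NE [P1→A gives 9>2; P2→R gives 8>0]
(B,Q): not NE [P1→A gives 9>7; P2→R gives 8>1]
(B,R): not NE [P1→C gives 9>1]
(B,S): not NE [P1→C gives 4>1; P2→R gives 8>3]
(C,P): not NE [P1→A gives 9>4; P2→S gives 9>3]
(C,Q): not NE [P1→A gives 9>8]
(C,R): not NE [P2→S gives 9>4]
(C,S): NE

NE set: (C,S)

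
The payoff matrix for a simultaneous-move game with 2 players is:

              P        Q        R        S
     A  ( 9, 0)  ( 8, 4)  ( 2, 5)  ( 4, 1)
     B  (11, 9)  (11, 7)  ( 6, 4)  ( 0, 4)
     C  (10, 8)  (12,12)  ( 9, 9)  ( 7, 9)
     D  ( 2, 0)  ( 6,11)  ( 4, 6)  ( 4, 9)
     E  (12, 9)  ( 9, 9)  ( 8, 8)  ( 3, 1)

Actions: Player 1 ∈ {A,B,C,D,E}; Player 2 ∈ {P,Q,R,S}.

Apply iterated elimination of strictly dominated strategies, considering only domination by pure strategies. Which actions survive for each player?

P1 drop A (C beats it: P:10>9 Q:12>8 R:9>2 S:7>4)
P1 drop D (C beats it: P:10>2 Q:12>6 R:9>4 S:7>4)
P2 drop R (Q beats it: B:7>4 C:12>9 E:9>8)
P2 drop S (Q beats it: B:7>4 C:12>9 E:9>1)
P1→{B,C,E} P2→{P,Q}

IESDS → P1:{B,C,E} P2:{P,Q}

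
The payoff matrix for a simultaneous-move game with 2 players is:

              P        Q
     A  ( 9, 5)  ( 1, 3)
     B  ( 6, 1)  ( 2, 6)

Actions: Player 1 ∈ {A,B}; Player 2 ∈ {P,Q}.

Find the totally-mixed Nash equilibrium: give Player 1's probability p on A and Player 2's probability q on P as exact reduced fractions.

P1 indiff ⇒ q·9+(1-q)·1 = q·6+(1-q)·2 ⇒ q(3) = (1-q)(1) ⇒ q = 1/4
P2 indiff ⇒ p·5+(1-p)·1 = p·3+(1-p)·6 ⇒ p(2) = (1-p)(5) ⇒ p = 5/7

P1 mixes 5/7 on A; P2 mixes 1/4 on P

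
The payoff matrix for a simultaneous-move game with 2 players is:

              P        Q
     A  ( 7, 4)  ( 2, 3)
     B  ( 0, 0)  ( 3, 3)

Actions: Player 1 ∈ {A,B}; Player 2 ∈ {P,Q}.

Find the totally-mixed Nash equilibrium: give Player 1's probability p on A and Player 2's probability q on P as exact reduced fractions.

P1 indiff ⇒ q·7+(1-q)·2 = q·0+(1-q)·3 ⇒ q(7) = (1-q)(1) ⇒ q = 1/8
P2 indiff ⇒ p·4+(1-p)·0 = p·3+(1-p)·3 ⇒ p(1) = (1-p)(3) ⇒ p = 3/4

(p,q) = (3/4, 1/8)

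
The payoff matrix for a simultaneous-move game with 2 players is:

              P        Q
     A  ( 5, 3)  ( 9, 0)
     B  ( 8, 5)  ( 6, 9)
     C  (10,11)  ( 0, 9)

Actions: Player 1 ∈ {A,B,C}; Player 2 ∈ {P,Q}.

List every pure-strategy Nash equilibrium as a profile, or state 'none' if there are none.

(A,P): not NE [P1→C gives 10>5]
(A,Q): not NE [P2→P gives 3>0]
(B,P): not NE [P1→C gives 10>8; P2→Q gives 9>5]
(B,Q): not NE [P1→A gives 9>6]
(C,P): NE
(C,Q): not NE [P1→A gives 9>0; P2→P gives 11>9]

Nash profiles: (C,P)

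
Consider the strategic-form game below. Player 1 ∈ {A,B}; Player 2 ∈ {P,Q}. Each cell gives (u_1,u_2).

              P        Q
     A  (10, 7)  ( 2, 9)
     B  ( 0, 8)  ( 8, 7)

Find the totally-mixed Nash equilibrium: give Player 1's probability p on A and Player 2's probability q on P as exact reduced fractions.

p=1/3, q=3/8

P1 indiff ⇒ q·10+(1-q)·2 = q·0+(1-q)·8 ⇒ q(10) = (1-q)(6) ⇒ q = 3/8
P2 indiff ⇒ p·7+(1-p)·8 = p·9+(1-p)·7 ⇒ p(-2) = (1-p)(-1) ⇒ p = 1/3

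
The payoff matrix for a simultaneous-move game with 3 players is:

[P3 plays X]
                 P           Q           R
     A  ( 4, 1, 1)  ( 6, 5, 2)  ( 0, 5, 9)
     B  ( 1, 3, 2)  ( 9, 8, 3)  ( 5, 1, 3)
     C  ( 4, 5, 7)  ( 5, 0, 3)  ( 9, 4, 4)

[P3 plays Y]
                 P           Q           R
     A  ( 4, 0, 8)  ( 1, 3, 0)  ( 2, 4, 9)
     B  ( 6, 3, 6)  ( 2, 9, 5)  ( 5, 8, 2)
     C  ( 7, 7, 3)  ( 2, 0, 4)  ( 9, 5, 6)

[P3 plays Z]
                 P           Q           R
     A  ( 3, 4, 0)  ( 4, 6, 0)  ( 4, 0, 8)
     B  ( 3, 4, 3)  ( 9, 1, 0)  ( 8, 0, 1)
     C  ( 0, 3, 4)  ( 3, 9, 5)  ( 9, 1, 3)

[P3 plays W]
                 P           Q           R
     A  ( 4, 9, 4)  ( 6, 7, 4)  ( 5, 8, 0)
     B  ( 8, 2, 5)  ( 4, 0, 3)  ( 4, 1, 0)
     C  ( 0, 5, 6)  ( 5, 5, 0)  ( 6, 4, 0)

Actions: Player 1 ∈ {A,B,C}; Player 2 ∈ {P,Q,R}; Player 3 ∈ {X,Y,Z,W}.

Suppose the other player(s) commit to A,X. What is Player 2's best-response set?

argmax u_2 = {Q,R}

u_2(P vs A,X) = 1
u_2(Q vs A,X) = 5
u_2(R vs A,X) = 5
max payoff 5 at {Q,R}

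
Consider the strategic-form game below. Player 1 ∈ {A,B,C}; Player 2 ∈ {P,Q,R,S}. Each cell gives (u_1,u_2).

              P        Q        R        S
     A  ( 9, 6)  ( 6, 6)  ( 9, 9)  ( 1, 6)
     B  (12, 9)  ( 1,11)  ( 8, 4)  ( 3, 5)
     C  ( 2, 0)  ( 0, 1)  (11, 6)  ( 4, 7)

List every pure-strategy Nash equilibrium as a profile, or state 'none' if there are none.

(A,P): not NE [P1→B gives 12>9; P2→R gives 9>6]
(A,Q): not NE [P2→R gives 9>6]
(A,R): not NE [P1→C gives 11>9]
(A,S): not NE [P1→C gives 4>1; P2→R gives 9>6]
(B,P): not NE [P2→Q gives 11>9]
(B,Q): not NE [P1→A gives 6>1]
(B,R): not NE [P1→C gives 11>8; P2→Q gives 11>4]
(B,S): not NE [P1→C gives 4>3; P2→Q gives 11>5]
(C,P): not NE [P1→B gives 12>2; P2→S gives 7>0]
(C,Q): not NE [P1→A gives 6>0; P2→S gives 7>1]
(C,R): not NE [P2→S gives 7>6]
(C,S): NE

Nash profiles: (C,S)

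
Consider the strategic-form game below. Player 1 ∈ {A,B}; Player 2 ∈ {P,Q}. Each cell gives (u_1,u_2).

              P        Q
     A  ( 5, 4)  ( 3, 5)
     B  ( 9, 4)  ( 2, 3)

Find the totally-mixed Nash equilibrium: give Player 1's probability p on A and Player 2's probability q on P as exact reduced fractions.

P1 indiff ⇒ q·5+(1-q)·3 = q·9+(1-q)·2 ⇒ q(-4) = (1-q)(-1) ⇒ q = 1/5
P2 indiff ⇒ p·4+(1-p)·4 = p·5+(1-p)·3 ⇒ p(-1) = (1-p)(-1) ⇒ p = 1/2

(p,q) = (1/2, 1/5)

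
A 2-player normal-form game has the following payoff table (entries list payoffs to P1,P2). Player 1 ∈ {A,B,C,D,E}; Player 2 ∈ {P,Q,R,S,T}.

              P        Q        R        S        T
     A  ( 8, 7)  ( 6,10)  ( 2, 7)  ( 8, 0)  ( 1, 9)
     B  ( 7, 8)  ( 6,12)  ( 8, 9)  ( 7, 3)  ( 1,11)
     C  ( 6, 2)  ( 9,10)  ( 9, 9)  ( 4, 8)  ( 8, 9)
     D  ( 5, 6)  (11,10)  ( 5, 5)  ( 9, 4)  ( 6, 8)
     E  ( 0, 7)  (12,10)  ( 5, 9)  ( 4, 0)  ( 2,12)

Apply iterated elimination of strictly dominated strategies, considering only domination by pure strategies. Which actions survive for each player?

Survivors P1:{C,D,E} P2:{Q,T}

P2 drop P (Q beats it: A:10>7 B:12>8 C:10>2 D:10>6 E:10>7)
P1 drop A (D beats it: Q:11>6 R:5>2 S:9>8 T:6>1)
P2 drop R (Q beats it: B:12>9 C:10>9 D:10>5 E:10>9)
P1 drop B (D beats it: Q:11>6 S:9>7 T:6>1)
P2 drop S (Q beats it: C:10>8 D:10>4 E:10>0)
P1→{C,D,E} P2→{Q,T}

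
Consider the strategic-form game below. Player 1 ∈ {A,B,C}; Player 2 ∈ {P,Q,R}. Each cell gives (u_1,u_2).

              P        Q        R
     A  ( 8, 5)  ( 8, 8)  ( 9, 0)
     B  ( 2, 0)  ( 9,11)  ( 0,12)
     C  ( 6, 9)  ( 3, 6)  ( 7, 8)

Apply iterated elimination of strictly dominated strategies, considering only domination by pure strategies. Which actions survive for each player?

P1 drop C (A beats it: P:8>6 Q:8>3 R:9>7)
P2 drop P (Q beats it: A:8>5 B:11>0)
P1→{A,B} P2→{Q,R}

Survivors P1:{A,B} P2:{Q,R}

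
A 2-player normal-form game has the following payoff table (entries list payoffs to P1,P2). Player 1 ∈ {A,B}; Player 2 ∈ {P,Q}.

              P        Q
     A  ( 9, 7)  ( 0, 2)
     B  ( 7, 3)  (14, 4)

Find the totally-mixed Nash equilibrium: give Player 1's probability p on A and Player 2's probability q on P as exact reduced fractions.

(p,q) = (1/6, 7/8)

P1 indiff ⇒ q·9+(1-q)·0 = q·7+(1-q)·14 ⇒ q(2) = (1-q)(14) ⇒ q = 7/8
P2 indiff ⇒ p·7+(1-p)·3 = p·2+(1-p)·4 ⇒ p(5) = (1-p)(1) ⇒ p = 1/6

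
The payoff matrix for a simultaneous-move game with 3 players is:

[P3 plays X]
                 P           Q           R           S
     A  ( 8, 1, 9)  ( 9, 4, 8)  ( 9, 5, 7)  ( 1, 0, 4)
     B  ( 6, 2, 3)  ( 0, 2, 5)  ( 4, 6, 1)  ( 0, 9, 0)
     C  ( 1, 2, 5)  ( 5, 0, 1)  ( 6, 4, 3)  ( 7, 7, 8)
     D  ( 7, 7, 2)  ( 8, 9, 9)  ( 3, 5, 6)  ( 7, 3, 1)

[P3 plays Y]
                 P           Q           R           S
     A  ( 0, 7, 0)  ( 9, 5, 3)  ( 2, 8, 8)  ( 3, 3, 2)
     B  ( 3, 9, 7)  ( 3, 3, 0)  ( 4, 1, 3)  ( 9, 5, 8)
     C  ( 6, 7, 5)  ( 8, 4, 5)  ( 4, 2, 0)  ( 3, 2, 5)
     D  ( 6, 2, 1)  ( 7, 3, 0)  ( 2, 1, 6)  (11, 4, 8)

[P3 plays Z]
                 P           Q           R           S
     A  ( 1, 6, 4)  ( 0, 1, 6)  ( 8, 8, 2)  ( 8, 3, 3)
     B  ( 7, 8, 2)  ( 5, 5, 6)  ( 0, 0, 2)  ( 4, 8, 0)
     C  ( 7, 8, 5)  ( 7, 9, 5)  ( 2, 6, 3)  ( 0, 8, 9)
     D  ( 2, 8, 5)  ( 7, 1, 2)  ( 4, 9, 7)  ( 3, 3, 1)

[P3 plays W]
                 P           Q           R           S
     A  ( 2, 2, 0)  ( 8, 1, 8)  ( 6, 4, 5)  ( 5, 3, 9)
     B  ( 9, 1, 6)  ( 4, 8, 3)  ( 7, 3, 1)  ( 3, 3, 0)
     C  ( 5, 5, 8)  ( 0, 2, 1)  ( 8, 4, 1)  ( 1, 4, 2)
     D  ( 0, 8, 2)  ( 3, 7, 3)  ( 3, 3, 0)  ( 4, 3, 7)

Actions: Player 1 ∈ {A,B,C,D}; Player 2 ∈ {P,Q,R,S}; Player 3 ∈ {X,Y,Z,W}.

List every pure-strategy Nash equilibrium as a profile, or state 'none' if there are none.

NE set: (C,Q,Z), (D,S,Y)

(A,P,X): not NE [P2→R gives 5>1]
(A,P,Y): not NE [P1→D gives 6>0; P2→R gives 8>7; P3→X gives 9>0]
(A,P,Z): not NE [P1→C gives 7>1; P2→R gives 8>6; P3→X gives 9>4]
(A,P,W): not NE [P1→B gives 9>2; P2→R gives 4>2; P3→X gives 9>0]
(A,Q,X): not NE [P2→R gives 5>4]
(A,Q,Y): not NE [P2→R gives 8>5; P3→W gives 8>3]
(A,Q,Z): not NE [P1→D gives 7>0; P2→R gives 8>1; P3→W gives 8>6]
(A,Q,W): not NE [P2→R gives 4>1]
(A,R,X): not NE [P3→Y gives 8>7]
(A,R,Y): not NE [P1→C gives 4>2]
(A,R,Z): not NE [P3→Y gives 8>2]
(A,R,W): not NE [P1→C gives 8>6; P3→Y gives 8>5]
(A,S,X): not NE [P1→D gives 7>1; P2→R gives 5>0; P3→W gives 9>4]
(A,S,Y): not NE [P1→D gives 11>3; P2→R gives 8>3; P3→W gives 9>2]
(A,S,Z): not NE [P2→R gives 8>3; P3→W gives 9>3]
(A,S,W): not NE [P2→R gives 4>3]
(B,P,X): not NE [P1→A gives 8>6; P2→S gives 9>2; P3→Y gives 7>3]
(B,P,Y): not NE [P1→D gives 6>3]
(B,P,Z): not NE [P3→Y gives 7>2]
(B,P,W): not NE [P2→Q gives 8>1; P3→Y gives 7>6]
(B,Q,X): not NE [P1→A gives 9>0; P2→S gives 9>2; P3→Z gives 6>5]
(B,Q,Y): not NE [P1→A gives 9>3; P2→P gives 9>3; P3→Z gives 6>0]
(B,Q,Z): not NE [P1→D gives 7>5; P2→S gives 8>5]
(B,Q,W): not NE [P1→A gives 8>4; P3→Z gives 6>3]
(B,R,X): not NE [P1→A gives 9>4; P2→S gives 9>6; P3→Y gives 3>1]
(B,R,Y): not NE [P2→P gives 9>1]
(B,R,Z): not NE [P1→A gives 8>0; P2→S gives 8>0; P3→Y gives 3>2]
(B,R,W): not NE [P1→C gives 8>7; P2→Q gives 8>3; P3→Y gives 3>1]
(B,S,X): not NE [P1→D gives 7>0; P3→Y gives 8>0]
(B,S,Y): not NE [P1→D gives 11>9; P2→P gives 9>5]
(B,S,Z): not NE [P1→A gives 8>4; P3→Y gives 8>0]
(B,S,W): not NE [P1→A gives 5>3; P2→Q gives 8>3; P3→Y gives 8>0]
(C,P,X): not NE [P1→A gives 8>1; P2→S gives 7>2; P3→W gives 8>5]
(C,P,Y): not NE [P3→W gives 8>5]
(C,P,Z): not NE [P2→Q gives 9>8; P3→W gives 8>5]
(C,P,W): not NE [P1→B gives 9>5]
(C,Q,X): not NE [P1→A gives 9>5; P2→S gives 7>0; P3→Z gives 5>1]
(C,Q,Y): not NE [P1→A gives 9>8; P2→P gives 7>4]
(C,Q,Z): NE
(C,Q,W): not NE [P1→A gives 8>0; P2→P gives 5>2; P3→Z gives 5>1]
(C,R,X): not NE [P1→A gives 9>6; P2→S gives 7>4]
(C,R,Y): not NE [P2→P gives 7>2; P3→Z gives 3>0]
(C,R,Z): not NE [P1→A gives 8>2; P2→Q gives 9>6]
(C,R,W): not NE [P2→P gives 5>4; P3→Z gives 3>1]
(C,S,X): not NE [P3→Z gives 9>8]
(C,S,Y): not NE [P1→D gives 11>3; P2→P gives 7>2; P3→Z gives 9>5]
(C,S,Z): not NE [P1→A gives 8>0; P2→Q gives 9>8]
(C,S,W): not NE [P1→A gives 5>1; P2→P gives 5>4; P3→Z gives 9>2]
(D,P,X): not NE [P1→A gives 8>7; P2→Q gives 9>7; P3→Z gives 5>2]
(D,P,Y): not NE [P2→S gives 4>2; P3→Z gives 5>1]
(D,P,Z): not NE [P1→C gives 7>2; P2→R gives 9>8]
(D,P,W): not NE [P1→B gives 9>0; P3→Z gives 5>2]
(D,Q,X): not NE [P1→A gives 9>8]
(D,Q,Y): not NE [P1→A gives 9>7; P2→S gives 4>3; P3→X gives 9>0]
(D,Q,Z): not NE [P2→R gives 9>1; P3→X gives 9>2]
(D,Q,W): not NE [P1→A gives 8>3; P2→P gives 8>7; P3→X gives 9>3]
(D,R,X): not NE [P1→A gives 9>3; P2→Q gives 9>5; P3→Z gives 7>6]
(D,R,Y): not NE [P1→C gives 4>2; P2→S gives 4>1; P3→Z gives 7>6]
(D,R,Z): not NE [P1→A gives 8>4]
(D,R,W): not NE [P1→C gives 8>3; P2→P gives 8>3; P3→Z gives 7>0]
(D,S,X): not NE [P2→Q gives 9>3; P3→Y gives 8>1]
(D,S,Y): NE
(D,S,Z): not NE [P1→A gives 8>3; P2→R gives 9>3; P3→Y gives 8>1]
(D,S,W): not NE [P1→A gives 5>4; P2→P gives 8>3; P3→Y gives 8>7]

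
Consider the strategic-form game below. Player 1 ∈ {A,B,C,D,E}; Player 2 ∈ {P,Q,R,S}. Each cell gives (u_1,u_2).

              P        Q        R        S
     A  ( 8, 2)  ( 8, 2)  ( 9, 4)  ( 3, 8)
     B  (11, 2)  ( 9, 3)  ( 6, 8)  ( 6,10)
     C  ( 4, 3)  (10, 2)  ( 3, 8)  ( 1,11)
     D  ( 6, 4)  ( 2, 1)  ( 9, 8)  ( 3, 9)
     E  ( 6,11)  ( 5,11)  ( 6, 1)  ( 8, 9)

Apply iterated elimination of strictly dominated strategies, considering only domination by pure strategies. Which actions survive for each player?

P2 drop R (S beats it: A:8>4 B:10>8 C:11>8 D:9>8 E:9>1)
P1 drop A (B beats it: P:11>8 Q:9>8 S:6>3)
P1 drop D (B beats it: P:11>6 Q:9>2 S:6>3)
P1→{B,C,E} P2→{P,Q,S}

Survivors P1:{B,C,E} P2:{P,Q,S}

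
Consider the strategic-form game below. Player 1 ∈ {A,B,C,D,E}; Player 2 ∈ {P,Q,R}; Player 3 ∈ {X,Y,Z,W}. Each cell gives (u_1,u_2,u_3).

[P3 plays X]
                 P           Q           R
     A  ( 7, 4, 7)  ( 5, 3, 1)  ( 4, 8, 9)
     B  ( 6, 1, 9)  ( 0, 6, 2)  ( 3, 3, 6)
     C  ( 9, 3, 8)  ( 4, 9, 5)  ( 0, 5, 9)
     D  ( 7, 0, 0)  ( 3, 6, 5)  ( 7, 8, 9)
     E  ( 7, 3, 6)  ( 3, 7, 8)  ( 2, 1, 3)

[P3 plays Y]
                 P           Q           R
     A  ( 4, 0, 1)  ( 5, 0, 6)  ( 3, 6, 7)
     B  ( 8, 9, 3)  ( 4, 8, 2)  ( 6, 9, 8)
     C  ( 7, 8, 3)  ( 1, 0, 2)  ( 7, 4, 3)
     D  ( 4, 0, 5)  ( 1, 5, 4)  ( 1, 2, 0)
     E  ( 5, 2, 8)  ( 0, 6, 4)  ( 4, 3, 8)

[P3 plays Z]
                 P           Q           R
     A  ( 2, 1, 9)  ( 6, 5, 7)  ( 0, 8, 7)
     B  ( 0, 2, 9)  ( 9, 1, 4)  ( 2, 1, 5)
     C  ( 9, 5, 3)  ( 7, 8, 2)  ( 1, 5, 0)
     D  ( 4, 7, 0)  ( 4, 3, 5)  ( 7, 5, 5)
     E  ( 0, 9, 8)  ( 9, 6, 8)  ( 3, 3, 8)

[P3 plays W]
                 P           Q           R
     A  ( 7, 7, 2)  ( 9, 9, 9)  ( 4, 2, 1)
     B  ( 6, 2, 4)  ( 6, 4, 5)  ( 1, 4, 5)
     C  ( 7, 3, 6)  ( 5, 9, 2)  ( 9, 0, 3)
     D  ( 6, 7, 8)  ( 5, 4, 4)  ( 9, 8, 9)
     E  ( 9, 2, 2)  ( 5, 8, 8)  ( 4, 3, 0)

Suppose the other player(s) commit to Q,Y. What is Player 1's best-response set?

BR_1 = {A}

u_1(A vs Q,Y) = 5
u_1(B vs Q,Y) = 4
u_1(C vs Q,Y) = 1
u_1(D vs Q,Y) = 1
u_1(E vs Q,Y) = 0
max payoff 5 at {A}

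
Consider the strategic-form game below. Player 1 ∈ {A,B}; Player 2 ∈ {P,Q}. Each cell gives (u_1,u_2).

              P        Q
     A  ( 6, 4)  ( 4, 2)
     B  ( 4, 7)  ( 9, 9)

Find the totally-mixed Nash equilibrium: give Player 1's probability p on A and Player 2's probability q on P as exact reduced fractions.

P1 indiff ⇒ q·6+(1-q)·4 = q·4+(1-q)·9 ⇒ q(2) = (1-q)(5) ⇒ q = 5/7
P2 indiff ⇒ p·4+(1-p)·7 = p·2+(1-p)·9 ⇒ p(2) = (1-p)(2) ⇒ p = 1/2

(p,q) = (1/2, 5/7)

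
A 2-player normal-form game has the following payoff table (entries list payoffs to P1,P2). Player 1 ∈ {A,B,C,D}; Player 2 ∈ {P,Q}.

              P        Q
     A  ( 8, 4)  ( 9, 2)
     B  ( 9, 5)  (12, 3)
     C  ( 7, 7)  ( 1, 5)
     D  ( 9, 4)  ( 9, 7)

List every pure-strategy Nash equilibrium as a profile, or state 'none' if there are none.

(A,P): not NE [P1→D gives 9>8]
(A,Q): not NE [P1→B gives 12>9; P2→P gives 4>2]
(B,P): NE
(B,Q): not NE [P2→P gives 5>3]
(C,P): not NE [P1→D gives 9>7]
(C,Q): not NE [P1→B gives 12>1; P2→P gives 7>5]
(D,P): not NE [P2→Q gives 7>4]
(D,Q): not NE [P1→B gives 12>9]

Nash profiles: (B,P)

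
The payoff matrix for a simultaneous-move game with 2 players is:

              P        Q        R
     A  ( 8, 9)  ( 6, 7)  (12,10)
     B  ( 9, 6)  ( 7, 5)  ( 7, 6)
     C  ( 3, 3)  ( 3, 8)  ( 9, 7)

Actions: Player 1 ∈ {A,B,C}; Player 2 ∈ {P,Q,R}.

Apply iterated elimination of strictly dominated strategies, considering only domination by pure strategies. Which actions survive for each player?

Remaining: P1:{A,B} P2:{P,R}

P1 drop C (A beats it: P:8>3 Q:6>3 R:12>9)
P2 drop Q (P beats it: A:9>7 B:6>5)
P1→{A,B} P2→{P,R}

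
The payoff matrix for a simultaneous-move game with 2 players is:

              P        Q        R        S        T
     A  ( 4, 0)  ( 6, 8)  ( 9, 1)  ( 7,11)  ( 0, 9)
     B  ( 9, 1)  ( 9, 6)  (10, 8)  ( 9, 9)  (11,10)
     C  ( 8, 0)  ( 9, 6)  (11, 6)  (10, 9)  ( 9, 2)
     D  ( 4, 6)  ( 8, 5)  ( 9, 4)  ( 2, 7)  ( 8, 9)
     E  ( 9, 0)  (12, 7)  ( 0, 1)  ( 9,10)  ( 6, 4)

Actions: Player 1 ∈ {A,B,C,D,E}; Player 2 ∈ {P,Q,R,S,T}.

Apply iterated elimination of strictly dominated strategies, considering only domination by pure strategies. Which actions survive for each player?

Remaining: P1:{B,C} P2:{S,T}

P1 drop A (B beats it: P:9>4 Q:9>6 R:10>9 S:9>7 T:11>0)
P1 drop D (B beats it: P:9>4 Q:9>8 R:10>9 S:9>2 T:11>8)
P2 drop P (Q beats it: B:6>1 C:6>0 E:7>0)
P2 drop Q (S beats it: B:9>6 C:9>6 E:10>7)
P1 drop E (C beats it: R:11>0 S:10>9 T:9>6)
P2 drop R (S beats it: B:9>8 C:9>6)
P1→{B,C} P2→{S,T}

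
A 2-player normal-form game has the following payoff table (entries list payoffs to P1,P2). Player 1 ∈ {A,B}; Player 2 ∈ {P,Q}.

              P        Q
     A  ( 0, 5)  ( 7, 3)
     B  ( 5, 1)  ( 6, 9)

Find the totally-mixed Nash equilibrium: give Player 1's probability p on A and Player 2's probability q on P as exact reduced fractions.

P1 mixes 4/5 on A; P2 mixes 1/6 on P

P1 indiff ⇒ q·0+(1-q)·7 = q·5+(1-q)·6 ⇒ q(-5) = (1-q)(-1) ⇒ q = 1/6
P2 indiff ⇒ p·5+(1-p)·1 = p·3+(1-p)·9 ⇒ p(2) = (1-p)(8) ⇒ p = 4/5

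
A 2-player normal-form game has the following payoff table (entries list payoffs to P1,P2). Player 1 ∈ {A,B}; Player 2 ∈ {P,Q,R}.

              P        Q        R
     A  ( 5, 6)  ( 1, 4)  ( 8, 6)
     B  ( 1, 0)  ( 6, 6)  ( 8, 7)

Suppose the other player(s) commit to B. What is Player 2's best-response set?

argmax u_2 = {R}

u_2(P vs B) = 0
u_2(Q vs B) = 6
u_2(R vs B) = 7
max payoff 7 at {R}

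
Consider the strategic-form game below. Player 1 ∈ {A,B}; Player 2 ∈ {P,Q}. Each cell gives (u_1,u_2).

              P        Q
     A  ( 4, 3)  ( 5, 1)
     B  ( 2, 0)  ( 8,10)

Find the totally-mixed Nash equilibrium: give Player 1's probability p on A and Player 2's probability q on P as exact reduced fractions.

P1 mixes 5/6 on A; P2 mixes 3/5 on P

P1 indiff ⇒ q·4+(1-q)·5 = q·2+(1-q)·8 ⇒ q(2) = (1-q)(3) ⇒ q = 3/5
P2 indiff ⇒ p·3+(1-p)·0 = p·1+(1-p)·10 ⇒ p(2) = (1-p)(10) ⇒ p = 5/6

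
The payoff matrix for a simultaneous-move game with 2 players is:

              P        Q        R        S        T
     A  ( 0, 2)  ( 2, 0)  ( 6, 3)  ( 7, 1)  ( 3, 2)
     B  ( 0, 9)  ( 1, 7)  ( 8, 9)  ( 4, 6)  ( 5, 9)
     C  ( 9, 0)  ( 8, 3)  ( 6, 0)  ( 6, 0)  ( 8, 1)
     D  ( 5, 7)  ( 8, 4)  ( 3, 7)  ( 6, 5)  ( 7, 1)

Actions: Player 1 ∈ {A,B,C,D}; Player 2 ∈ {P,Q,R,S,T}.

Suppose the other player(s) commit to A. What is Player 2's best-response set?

BR_2 = {R}

u_2(P vs A) = 2
u_2(Q vs A) = 0
u_2(R vs A) = 3
u_2(S vs A) = 1
u_2(T vs A) = 2
max payoff 3 at {R}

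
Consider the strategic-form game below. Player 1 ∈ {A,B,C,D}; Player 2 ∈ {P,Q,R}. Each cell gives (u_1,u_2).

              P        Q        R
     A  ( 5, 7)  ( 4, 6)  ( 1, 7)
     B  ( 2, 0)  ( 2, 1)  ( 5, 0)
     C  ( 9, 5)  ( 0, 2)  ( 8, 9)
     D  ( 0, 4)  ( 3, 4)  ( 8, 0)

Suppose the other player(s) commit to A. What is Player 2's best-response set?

u_2(P vs A) = 7
u_2(Q vs A) = 6
u_2(R vs A) = 7
max payoff 7 at {P,R}

argmax u_2 = {P,R}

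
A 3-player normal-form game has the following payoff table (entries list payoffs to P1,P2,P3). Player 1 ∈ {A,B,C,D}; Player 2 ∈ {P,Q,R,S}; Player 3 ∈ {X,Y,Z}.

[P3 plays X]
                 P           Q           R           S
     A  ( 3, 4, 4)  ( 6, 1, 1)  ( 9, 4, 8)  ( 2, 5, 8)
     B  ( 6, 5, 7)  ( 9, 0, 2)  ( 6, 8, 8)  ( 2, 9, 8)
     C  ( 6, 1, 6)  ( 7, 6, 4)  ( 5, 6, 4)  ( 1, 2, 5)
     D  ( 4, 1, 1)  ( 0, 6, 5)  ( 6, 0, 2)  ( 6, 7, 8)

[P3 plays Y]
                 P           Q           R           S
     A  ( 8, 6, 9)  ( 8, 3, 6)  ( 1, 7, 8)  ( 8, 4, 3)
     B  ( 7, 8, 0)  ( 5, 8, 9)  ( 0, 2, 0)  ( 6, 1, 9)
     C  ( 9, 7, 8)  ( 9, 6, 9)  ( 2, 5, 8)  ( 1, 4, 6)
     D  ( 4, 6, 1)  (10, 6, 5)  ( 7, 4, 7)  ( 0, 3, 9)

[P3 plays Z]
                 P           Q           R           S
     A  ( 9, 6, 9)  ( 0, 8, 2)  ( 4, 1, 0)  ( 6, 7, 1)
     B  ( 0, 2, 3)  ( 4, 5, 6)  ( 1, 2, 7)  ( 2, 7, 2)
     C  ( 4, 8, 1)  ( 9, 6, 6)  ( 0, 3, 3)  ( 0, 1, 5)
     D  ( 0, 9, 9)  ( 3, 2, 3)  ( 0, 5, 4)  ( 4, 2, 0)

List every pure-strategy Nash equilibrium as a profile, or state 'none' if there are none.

PSNE = {(C,P,Y), (D,Q,Y)}

(A,P,X): not NE [P1→C gives 6>3; P2→S gives 5>4; P3→Z gives 9>4]
(A,P,Y): not NE [P1→C gives 9>8; P2→R gives 7>6]
(A,P,Z): not NE [P2→Q gives 8>6]
(A,Q,X): not NE [P1→B gives 9>6; P2→S gives 5>1; P3→Y gives 6>1]
(A,Q,Y): not NE [P1→D gives 10>8; P2→R gives 7>3]
(A,Q,Z): not NE [P1→C gives 9>0; P3→Y gives 6>2]
(A,R,X): not NE [P2→S gives 5>4]
(A,R,Y): not NE [P1→D gives 7>1]
(A,R,Z): not NE [P2→Q gives 8>1; P3→Y gives 8>0]
(A,S,X): not NE [P1→D gives 6>2]
(A,S,Y): not NE [P2→R gives 7>4; P3→X gives 8>3]
(A,S,Z): not NE [P2→Q gives 8>7; P3→X gives 8>1]
(B,P,X): not NE [P2→S gives 9>5]
(B,P,Y): not NE [P1→C gives 9>7; P3→X gives 7>0]
(B,P,Z): not NE [P1→A gives 9>0; P2→S gives 7>2; P3→X gives 7>3]
(B,Q,X): not NE [P2→S gives 9>0; P3→Y gives 9>2]
(B,Q,Y): not NE [P1→D gives 10>5]
(B,Q,Z): not NE [P1→C gives 9>4; P2→S gives 7>5; P3→Y gives 9>6]
(B,R,X): not NE [P1→A gives 9>6; P2→S gives 9>8]
(B,R,Y): not NE [P1→D gives 7>0; P2→Q gives 8>2; P3→X gives 8>0]
(B,R,Z): not NE [P1→A gives 4>1; P2→S gives 7>2; P3→X gives 8>7]
(B,S,X): not NE [P1→D gives 6>2; P3→Y gives 9>8]
(B,S,Y): not NE [P1→A gives 8>6; P2→Q gives 8>1]
(B,S,Z): not NE [P1→A gives 6>2; P3→Y gives 9>2]
(C,P,X): not NE [P2→R gives 6>1; P3→Y gives 8>6]
(C,P,Y): NE
(C,P,Z): not NE [P1→A gives 9>4; P3→Y gives 8>1]
(C,Q,X): not NE [P1→B gives 9>7; P3→Y gives 9>4]
(C,Q,Y): not NE [P1→D gives 10>9; P2→P gives 7>6]
(C,Q,Z): not NE [P2→P gives 8>6; P3→Y gives 9>6]
(C,R,X): not NE [P1→A gives 9>5; P3→Y gives 8>4]
(C,R,Y): not NE [P1→D gives 7>2; P2→P gives 7>5]
(C,R,Z): not NE [P1→A gives 4>0; P2→P gives 8>3; P3→Y gives 8>3]
(C,S,X): not NE [P1→D gives 6>1; P2→R gives 6>2; P3→Y gives 6>5]
(C,S,Y): not NE [P1→A gives 8>1; P2→P gives 7>4]
(C,S,Z): not NE [P1→A gives 6>0; P2→P gives 8>1; P3→Y gives 6>5]
(D,P,X): not NE [P1→C gives 6>4; P2→S gives 7>1; P3→Z gives 9>1]
(D,P,Y): not NE [P1→C gives 9>4; P3→Z gives 9>1]
(D,P,Z): not NE [P1→A gives 9>0]
(D,Q,X): not NE [P1→B gives 9>0; P2→S gives 7>6]
(D,Q,Y): NE
(D,Q,Z): not NE [P1→C gives 9>3; P2→P gives 9>2; P3→Y gives 5>3]
(D,R,X): not NE [P1→A gives 9>6; P2→S gives 7>0; P3→Y gives 7>2]
(D,R,Y): not NE [P2→Q gives 6>4]
(D,R,Z): not NE [P1→A gives 4>0; P2→P gives 9>5; P3→Y gives 7>4]
(D,S,X): not NE [P3→Y gives 9>8]
(D,S,Y): not NE [P1→A gives 8>0; P2→Q gives 6>3]
(D,S,Z): not NE [P1→A gives 6>4; P2→P gives 9>2; P3→Y gives 9>0]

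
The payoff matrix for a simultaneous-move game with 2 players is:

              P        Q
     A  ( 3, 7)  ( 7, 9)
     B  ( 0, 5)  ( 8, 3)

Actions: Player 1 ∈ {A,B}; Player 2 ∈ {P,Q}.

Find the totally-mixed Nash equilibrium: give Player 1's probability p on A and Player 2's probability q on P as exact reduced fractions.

P1 indiff ⇒ q·3+(1-q)·7 = q·0+(1-q)·8 ⇒ q(3) = (1-q)(1) ⇒ q = 1/4
P2 indiff ⇒ p·7+(1-p)·5 = p·9+(1-p)·3 ⇒ p(-2) = (1-p)(-2) ⇒ p = 1/2

p=1/2, q=1/4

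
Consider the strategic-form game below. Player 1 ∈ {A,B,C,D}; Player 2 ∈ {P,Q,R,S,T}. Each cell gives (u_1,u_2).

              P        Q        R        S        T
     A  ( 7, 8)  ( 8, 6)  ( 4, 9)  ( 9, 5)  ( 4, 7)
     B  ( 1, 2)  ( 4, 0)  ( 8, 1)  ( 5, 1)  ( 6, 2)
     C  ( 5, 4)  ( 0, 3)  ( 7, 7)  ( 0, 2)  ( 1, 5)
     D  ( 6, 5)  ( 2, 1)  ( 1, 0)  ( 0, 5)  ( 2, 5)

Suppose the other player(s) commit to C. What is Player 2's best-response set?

P2 best: {R}

u_2(P vs C) = 4
u_2(Q vs C) = 3
u_2(R vs C) = 7
u_2(S vs C) = 2
u_2(T vs C) = 5
max payoff 7 at {R}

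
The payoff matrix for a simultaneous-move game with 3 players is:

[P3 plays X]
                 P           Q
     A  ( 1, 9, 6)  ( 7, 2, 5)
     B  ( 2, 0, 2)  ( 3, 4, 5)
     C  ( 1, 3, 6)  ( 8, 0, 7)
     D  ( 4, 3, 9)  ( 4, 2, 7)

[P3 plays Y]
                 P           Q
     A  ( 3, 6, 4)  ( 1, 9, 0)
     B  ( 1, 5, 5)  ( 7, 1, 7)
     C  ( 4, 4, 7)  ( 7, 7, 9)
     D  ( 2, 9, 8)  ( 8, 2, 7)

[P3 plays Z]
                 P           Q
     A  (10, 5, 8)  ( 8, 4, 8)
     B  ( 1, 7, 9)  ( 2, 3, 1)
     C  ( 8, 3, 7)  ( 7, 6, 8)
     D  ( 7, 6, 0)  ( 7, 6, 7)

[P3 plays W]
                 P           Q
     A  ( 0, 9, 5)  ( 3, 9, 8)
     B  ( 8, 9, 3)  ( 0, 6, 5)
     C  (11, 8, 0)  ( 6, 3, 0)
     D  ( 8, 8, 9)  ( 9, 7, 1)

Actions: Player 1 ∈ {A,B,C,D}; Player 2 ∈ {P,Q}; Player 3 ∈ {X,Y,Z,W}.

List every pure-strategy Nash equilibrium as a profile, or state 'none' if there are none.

(A,P,X): not NE [P1→D gives 4>1; P3→Z gives 8>6]
(A,P,Y): not NE [P1→C gives 4>3; P2→Q gives 9>6; P3→Z gives 8>4]
(A,P,Z): NE
(A,P,W): not NE [P1→C gives 11>0; P3→Z gives 8>5]
(A,Q,X): not NE [P1→C gives 8>7; P2→P gives 9>2; P3→W gives 8>5]
(A,Q,Y): not NE [P1→D gives 8>1; P3→W gives 8>0]
(A,Q,Z): not NE [P2→P gives 5>4]
(A,Q,W): not NE [P1→D gives 9>3]
(B,P,X): not NE [P1→D gives 4>2; P2→Q gives 4>0; P3→Z gives 9>2]
(B,P,Y): not NE [P1→C gives 4>1; P3→Z gives 9>5]
(B,P,Z): not NE [P1→A gives 10>1]
(B,P,W): not NE [P1→C gives 11>8; P3→Z gives 9>3]
(B,Q,X): not NE [P1→C gives 8>3; P3→Y gives 7>5]
(B,Q,Y): not NE [P1→D gives 8>7; P2→P gives 5>1]
(B,Q,Z): not NE [P1→A gives 8>2; P2→P gives 7>3; P3→Y gives 7>1]
(B,Q,W): not NE [P1→D gives 9>0; P2→P gives 9>6; P3→Y gives 7>5]
(C,P,X): not NE [P1→D gives 4>1; P3→Z gives 7>6]
(C,P,Y): not NE [P2→Q gives 7>4]
(C,P,Z): not NE [P1→A gives 10>8; P2→Q gives 6>3]
(C,P,W): not NE [P3→Z gives 7>0]
(C,Q,X): not NE [P2→P gives 3>0; P3→Y gives 9>7]
(C,Q,Y): not NE [P1→D gives 8>7]
(C,Q,Z): not NE [P1→A gives 8>7; P3→Y gives 9>8]
(C,Q,W): not NE [P1→D gives 9>6; P2→P gives 8>3; P3→Y gives 9>0]
(D,P,X): NE
(D,P,Y): not NE [P1→C gives 4>2; P3→W gives 9>8]
(D,P,Z): not NE [P1→A gives 10>7; P3→W gives 9>0]
(D,P,W): not NE [P1→C gives 11>8]
(D,Q,X): not NE [P1→C gives 8>4; P2→P gives 3>2]
(D,Q,Y): not NE [P2→P gives 9>2]
(D,Q,Z): not NE [P1→A gives 8>7]
(D,Q,W): not NE [P2→P gives 8>7; P3→Z gives 7>1]

Nash profiles: (A,P,Z), (D,P,X)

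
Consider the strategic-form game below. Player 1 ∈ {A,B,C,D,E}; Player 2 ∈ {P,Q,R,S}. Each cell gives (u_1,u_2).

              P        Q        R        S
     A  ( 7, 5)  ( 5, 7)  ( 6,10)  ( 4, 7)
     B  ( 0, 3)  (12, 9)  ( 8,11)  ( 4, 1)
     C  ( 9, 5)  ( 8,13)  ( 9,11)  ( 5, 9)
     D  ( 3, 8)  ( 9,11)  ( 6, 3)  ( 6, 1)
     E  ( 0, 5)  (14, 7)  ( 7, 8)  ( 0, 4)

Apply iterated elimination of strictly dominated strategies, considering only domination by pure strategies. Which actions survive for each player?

IESDS → P1:{B,C,E} P2:{Q,R}

P1 drop A (C beats it: P:9>7 Q:8>5 R:9>6 S:5>4)
P2 drop P (Q beats it: B:9>3 C:13>5 D:11>8 E:7>5)
P2 drop S (Q beats it: B:9>1 C:13>9 D:11>1 E:7>4)
P1 drop D (B beats it: Q:12>9 R:8>6)
P1→{B,C,E} P2→{Q,R}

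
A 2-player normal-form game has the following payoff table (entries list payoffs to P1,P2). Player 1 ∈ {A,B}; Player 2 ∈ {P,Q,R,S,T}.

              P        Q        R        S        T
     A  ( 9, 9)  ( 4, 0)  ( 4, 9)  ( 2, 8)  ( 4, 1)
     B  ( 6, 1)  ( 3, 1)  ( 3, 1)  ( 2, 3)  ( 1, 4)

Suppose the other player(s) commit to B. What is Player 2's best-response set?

u_2(P vs B) = 1
u_2(Q vs B) = 1
u_2(R vs B) = 1
u_2(S vs B) = 3
u_2(T vs B) = 4
max payoff 4 at {T}

P2 best: {T}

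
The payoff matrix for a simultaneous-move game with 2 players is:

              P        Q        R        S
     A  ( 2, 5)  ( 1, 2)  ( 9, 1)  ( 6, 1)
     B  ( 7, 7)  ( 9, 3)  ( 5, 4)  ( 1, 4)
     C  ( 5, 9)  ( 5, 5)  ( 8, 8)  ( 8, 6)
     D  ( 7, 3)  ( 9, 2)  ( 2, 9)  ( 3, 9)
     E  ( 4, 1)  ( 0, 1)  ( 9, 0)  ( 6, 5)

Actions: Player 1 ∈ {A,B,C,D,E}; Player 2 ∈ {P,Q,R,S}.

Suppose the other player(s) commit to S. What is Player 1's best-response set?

u_1(A vs S) = 6
u_1(B vs S) = 1
u_1(C vs S) = 8
u_1(D vs S) = 3
u_1(E vs S) = 6
max payoff 8 at {C}

P1 best: {C}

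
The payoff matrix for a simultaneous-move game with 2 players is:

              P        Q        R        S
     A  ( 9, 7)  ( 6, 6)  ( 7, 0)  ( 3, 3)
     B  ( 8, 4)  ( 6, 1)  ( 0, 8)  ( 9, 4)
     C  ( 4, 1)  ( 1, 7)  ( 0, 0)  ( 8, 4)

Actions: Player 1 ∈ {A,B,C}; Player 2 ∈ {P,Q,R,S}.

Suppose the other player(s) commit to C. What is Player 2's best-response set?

u_2(P vs C) = 1
u_2(Q vs C) = 7
u_2(R vs C) = 0
u_2(S vs C) = 4
max payoff 7 at {Q}

argmax u_2 = {Q}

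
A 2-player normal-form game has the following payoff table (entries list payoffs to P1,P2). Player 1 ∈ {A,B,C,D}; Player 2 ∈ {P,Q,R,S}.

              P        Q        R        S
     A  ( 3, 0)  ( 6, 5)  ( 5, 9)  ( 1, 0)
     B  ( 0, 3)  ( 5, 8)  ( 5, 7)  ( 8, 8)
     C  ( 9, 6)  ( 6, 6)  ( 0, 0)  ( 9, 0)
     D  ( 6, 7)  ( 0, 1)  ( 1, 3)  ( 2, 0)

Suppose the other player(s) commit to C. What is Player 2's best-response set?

BR_2 = {P,Q}

u_2(P vs C) = 6
u_2(Q vs C) = 6
u_2(R vs C) = 0
u_2(S vs C) = 0
max payoff 6 at {P,Q}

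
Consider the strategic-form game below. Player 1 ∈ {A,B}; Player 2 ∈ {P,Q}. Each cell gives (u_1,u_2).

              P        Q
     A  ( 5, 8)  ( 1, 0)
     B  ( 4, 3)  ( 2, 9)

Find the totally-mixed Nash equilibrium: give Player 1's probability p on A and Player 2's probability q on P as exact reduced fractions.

P1 indiff ⇒ q·5+(1-q)·1 = q·4+(1-q)·2 ⇒ q(1) = (1-q)(1) ⇒ q = 1/2
P2 indiff ⇒ p·8+(1-p)·3 = p·0+(1-p)·9 ⇒ p(8) = (1-p)(6) ⇒ p = 3/7

p=3/7, q=1/2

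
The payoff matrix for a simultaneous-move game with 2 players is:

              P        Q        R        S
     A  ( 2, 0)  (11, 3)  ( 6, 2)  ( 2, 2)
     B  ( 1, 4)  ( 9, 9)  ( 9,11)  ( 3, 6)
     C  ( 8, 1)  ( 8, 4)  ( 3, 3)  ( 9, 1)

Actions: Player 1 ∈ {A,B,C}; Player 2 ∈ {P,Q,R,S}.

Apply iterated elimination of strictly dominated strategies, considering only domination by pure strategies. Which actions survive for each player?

Survivors P1:{A,B} P2:{Q,R}

P2 drop P (Q beats it: A:3>0 B:9>4 C:4>1)
P2 drop S (Q beats it: A:3>2 B:9>6 C:4>1)
P1 drop C (A beats it: Q:11>8 R:6>3)
P1→{A,B} P2→{Q,R}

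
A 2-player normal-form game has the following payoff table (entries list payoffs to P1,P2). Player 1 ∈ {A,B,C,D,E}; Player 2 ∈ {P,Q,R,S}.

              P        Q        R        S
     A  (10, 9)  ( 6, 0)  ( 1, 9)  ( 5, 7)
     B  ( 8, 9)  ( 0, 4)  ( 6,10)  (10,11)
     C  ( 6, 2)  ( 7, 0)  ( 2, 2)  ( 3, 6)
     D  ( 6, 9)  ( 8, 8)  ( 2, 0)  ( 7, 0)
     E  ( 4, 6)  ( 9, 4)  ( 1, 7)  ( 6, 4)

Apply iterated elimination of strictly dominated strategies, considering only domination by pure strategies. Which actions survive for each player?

Survivors P1:{A,B} P2:{P,R,S}

P2 drop Q (P beats it: A:9>0 B:9>4 C:2>0 D:9>8 E:6>4)
P1 drop C (B beats it: P:8>6 R:6>2 S:10>3)
P1 drop D (B beats it: P:8>6 R:6>2 S:10>7)
P1 drop E (B beats it: P:8>4 R:6>1 S:10>6)
P1→{A,B} P2→{P,R,S}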